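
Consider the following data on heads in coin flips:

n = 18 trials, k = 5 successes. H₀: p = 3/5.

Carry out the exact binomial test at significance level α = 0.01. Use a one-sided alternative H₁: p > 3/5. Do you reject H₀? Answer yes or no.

Exact binomial: n=18, k=5, p₀=3/5=0.6000
P(X≥5) from Σ C(n,i)·p₀^i·(1−p₀)^(n−i)
p-value (one-sided, H₁ greater) = 0.99872
At α=0.01: p ≥ α → fail to reject H₀

reject H₀: no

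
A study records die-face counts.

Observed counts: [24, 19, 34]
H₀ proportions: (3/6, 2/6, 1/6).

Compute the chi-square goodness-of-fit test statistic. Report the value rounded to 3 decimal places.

n = 77; E_i = n·p_i = [38.50, 25.67, 12.83]
χ² = (24−38.50)²/38.50 + (19−25.67)²/25.67 + (34−12.83)²/12.83 = 42.1039
df = 2

test statistic = 42.104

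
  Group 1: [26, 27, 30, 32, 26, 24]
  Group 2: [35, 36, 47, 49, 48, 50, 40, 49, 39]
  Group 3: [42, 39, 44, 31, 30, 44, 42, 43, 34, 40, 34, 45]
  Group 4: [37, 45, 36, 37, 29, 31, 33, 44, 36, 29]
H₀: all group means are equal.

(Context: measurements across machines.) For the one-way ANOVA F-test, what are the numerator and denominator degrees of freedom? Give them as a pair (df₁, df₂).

degrees of freedom = [3, 33]

k = 4 groups, N = 37 total
df = (k−1, N−k) = (4−1, 37−4) = (3, 33)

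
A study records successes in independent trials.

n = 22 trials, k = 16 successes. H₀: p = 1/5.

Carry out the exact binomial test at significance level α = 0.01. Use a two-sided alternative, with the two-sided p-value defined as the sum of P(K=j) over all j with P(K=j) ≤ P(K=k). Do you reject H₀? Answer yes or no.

Exact binomial: n=22, k=16, p₀=1/5=0.2000
P(X=j) = C(n,j)·p₀^j·(1−p₀)^(n−j); p = Σ P(X=j) over j with P(X=j) ≤ P(X=16)
p-value (two-sided) = 0.00000
At α=0.01: p < α → reject H₀

reject H₀: yes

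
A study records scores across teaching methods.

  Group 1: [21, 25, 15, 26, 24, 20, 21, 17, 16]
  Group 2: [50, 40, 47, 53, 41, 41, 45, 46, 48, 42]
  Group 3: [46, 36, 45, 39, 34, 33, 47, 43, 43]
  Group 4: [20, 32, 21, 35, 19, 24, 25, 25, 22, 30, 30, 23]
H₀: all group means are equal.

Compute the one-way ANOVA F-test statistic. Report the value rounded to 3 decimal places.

test statistic = 61.064

Group means [20.56, 45.30, 40.67, 25.50], grand mean 32.750
SSB = Σnᵢ(x̄ᵢ−x̄)² = 4108.178; SSW = ΣΣ(x−x̄ᵢ)² = 807.322
MSB = 4108.178/3 = 1369.3926; MSW = 807.322/36 = 22.4256
F = MSB/MSW = 61.0638
df = (3, 36)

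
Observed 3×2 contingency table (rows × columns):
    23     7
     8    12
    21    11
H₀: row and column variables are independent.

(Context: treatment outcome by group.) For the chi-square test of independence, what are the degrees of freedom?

df = (r−1)(c−1) = (3−1)·(2−1) = 2

degrees of freedom = 2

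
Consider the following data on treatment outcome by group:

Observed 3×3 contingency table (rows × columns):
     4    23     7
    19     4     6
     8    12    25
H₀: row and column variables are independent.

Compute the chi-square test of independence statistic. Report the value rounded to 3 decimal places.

test statistic = 42.536

Row totals [34, 29, 45], col totals [31, 39, 38], n=108
χ² = (4−9.76)²/9.76 + (23−12.28)²/12.28 + (7−11.96)²/11.96 + (19−8.32)²/8.32 + (4−10.47)²/10.47 + (6−10.20)²/10.20 + (8−12.92)²/12.92 + (12−16.25)²/16.25 + (25−15.83)²/15.83 = 42.5356
df = 4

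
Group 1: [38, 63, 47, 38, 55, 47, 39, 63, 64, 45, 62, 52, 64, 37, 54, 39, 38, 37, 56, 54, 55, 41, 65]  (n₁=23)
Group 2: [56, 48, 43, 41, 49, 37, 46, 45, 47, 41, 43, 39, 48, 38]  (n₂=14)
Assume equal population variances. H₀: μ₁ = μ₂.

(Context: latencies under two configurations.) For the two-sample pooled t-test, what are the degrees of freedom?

df = n₁ + n₂ − 2 = 23 + 14 − 2 = 35

degrees of freedom = 35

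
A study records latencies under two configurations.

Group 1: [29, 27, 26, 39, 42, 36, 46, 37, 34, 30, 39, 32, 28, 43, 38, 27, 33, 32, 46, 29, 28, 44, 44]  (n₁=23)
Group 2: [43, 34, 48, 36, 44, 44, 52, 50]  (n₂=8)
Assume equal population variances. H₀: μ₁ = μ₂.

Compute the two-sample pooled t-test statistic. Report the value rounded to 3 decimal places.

test statistic = -3.203

x̄₁=35.174, s₁=6.706, n₁=23
x̄₂=43.875, s₂=6.334, n₂=8
s_p² = [22·6.706² + 7·6.334²]/29 = 43.7993
SE = √(s_p²·(1/23+1/8)) = 2.7165
t = (35.174−43.875)/2.7165 = -3.2031
df = 29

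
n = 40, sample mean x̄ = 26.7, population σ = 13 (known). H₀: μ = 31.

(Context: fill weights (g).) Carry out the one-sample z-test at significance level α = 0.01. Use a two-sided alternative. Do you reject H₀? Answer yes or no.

reject H₀: no

SE = σ/√n = 13/√40 = 2.0555
z = (x̄−μ₀)/SE = (26.7−31)/2.0555 = -2.0920
p-value (two-sided) = 0.03644
At α=0.01: p ≥ α → fail to reject H₀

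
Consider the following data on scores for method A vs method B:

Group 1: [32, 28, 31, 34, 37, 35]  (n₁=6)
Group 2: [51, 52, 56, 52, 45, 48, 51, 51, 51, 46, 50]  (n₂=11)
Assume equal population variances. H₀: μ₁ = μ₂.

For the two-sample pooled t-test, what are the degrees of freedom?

degrees of freedom = 15

df = n₁ + n₂ − 2 = 6 + 11 − 2 = 15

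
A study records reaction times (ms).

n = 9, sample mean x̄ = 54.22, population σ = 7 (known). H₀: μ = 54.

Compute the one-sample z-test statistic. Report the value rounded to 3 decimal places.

test statistic = 0.094

SE = σ/√n = 7/√9 = 2.3333
z = (x̄−μ₀)/SE = (54.22−54)/2.3333 = 0.0943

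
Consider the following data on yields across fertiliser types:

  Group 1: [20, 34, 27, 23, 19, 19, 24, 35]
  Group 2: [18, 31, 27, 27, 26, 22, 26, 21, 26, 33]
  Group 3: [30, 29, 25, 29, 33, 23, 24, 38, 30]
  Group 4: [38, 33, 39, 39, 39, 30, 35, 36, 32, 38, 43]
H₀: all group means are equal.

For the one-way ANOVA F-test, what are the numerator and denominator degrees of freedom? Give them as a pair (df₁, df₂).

k = 4 groups, N = 38 total
df = (k−1, N−k) = (4−1, 38−4) = (3, 34)

degrees of freedom = [3, 34]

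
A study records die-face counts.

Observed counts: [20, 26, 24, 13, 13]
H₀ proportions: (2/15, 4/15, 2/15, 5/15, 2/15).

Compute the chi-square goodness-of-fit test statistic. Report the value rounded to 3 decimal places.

n = 96; E_i = n·p_i = [12.80, 25.60, 12.80, 32.00, 12.80]
χ² = (20−12.80)²/12.80 + (26−25.60)²/25.60 + (24−12.80)²/12.80 + (13−32.00)²/32.00 + (13−12.80)²/12.80 = 25.1406
df = 4

test statistic = 25.141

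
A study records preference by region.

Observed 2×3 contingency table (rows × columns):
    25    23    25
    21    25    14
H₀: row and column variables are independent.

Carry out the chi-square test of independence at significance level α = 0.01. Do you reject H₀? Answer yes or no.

reject H₀: no

Row totals [73, 60], col totals [46, 48, 39], n=133
χ² = (25−25.25)²/25.25 + (23−26.35)²/26.35 + (25−21.41)²/21.41 + (21−20.75)²/20.75 + (25−21.65)²/21.65 + (14−17.59)²/17.59 = 2.2849
df = 2
p-value (upper-tail) = 0.31904
At α=0.01: p ≥ α → fail to reject H₀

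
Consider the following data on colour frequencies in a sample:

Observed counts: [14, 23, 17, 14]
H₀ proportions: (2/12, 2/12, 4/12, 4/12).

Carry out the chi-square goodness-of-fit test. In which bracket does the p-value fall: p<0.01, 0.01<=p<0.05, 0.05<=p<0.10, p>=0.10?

n = 68; E_i = n·p_i = [11.33, 11.33, 22.67, 22.67]
χ² = (14−11.33)²/11.33 + (23−11.33)²/11.33 + (17−22.67)²/22.67 + (14−22.67)²/22.67 = 17.3676
df = 3
p-value (upper-tail) = 0.00059
→ bracket: p<0.01

p-value bracket: p<0.01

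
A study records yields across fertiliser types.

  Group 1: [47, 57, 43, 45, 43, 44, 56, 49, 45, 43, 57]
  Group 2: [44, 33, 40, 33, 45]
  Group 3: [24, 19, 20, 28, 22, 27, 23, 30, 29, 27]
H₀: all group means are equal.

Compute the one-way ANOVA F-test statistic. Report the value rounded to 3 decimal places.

test statistic = 53.948

Group means [48.09, 39.00, 24.90], grand mean 37.423
SSB = Σnᵢ(x̄ᵢ−x̄)² = 2832.537; SSW = ΣΣ(x−x̄ᵢ)² = 603.809
MSB = 2832.537/2 = 1416.2685; MSW = 603.809/23 = 26.2526
F = MSB/MSW = 53.9478
df = (2, 23)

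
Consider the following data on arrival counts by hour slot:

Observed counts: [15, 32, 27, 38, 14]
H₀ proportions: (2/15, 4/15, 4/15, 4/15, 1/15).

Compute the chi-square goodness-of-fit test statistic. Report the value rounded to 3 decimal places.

n = 126; E_i = n·p_i = [16.80, 33.60, 33.60, 33.60, 8.40]
χ² = (15−16.80)²/16.80 + (32−33.60)²/33.60 + (27−33.60)²/33.60 + (38−33.60)²/33.60 + (14−8.40)²/8.40 = 5.8750
df = 4

test statistic = 5.875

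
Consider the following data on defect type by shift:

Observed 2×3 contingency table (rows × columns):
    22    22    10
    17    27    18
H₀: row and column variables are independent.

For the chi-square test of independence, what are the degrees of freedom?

degrees of freedom = 2

df = (r−1)(c−1) = (2−1)·(3−1) = 2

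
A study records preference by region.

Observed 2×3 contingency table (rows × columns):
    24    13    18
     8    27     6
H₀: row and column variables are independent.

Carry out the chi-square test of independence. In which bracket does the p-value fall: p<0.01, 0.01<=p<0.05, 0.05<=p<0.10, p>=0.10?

Row totals [55, 41], col totals [32, 40, 24], n=96
χ² = (24−18.33)²/18.33 + (13−22.92)²/22.92 + (18−13.75)²/13.75 + (8−13.67)²/13.67 + (27−17.08)²/17.08 + (6−10.25)²/10.25 = 17.2247
df = 2
p-value (upper-tail) = 0.00018
→ bracket: p<0.01

p-value bracket: p<0.01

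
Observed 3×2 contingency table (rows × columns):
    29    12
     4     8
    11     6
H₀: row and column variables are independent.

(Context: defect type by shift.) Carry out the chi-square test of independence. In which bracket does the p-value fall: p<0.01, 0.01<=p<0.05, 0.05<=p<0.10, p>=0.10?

Row totals [41, 12, 17], col totals [44, 26], n=70
χ² = (29−25.77)²/25.77 + (12−15.23)²/15.23 + (4−7.54)²/7.54 + (8−4.46)²/4.46 + (11−10.69)²/10.69 + (6−6.31)²/6.31 = 5.5940
df = 2
p-value (upper-tail) = 0.06099
→ bracket: 0.05<=p<0.10

p-value bracket: 0.05<=p<0.10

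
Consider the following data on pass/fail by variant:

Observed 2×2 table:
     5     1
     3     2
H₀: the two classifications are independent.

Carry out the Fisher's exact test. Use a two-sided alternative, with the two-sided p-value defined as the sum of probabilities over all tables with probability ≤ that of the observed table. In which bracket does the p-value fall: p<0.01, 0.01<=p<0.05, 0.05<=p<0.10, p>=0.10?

p-value bracket: p>=0.10

Margins: r₁=6, r₂=5, c₁=8, c₂=3, n=11
p_obs = C(6,5)·C(5,3)/C(11,8); sum pmf over tables with pmf ≤ p_obs
p-value (two-sided) = 0.54545
→ bracket: p>=0.10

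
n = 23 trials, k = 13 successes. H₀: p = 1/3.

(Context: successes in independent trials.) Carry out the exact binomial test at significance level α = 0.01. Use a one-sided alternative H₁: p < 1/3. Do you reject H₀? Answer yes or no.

reject H₀: no

Exact binomial: n=23, k=13, p₀=1/3=0.3333
P(X≤13) from Σ C(n,i)·p₀^i·(1−p₀)^(n−i)
p-value (one-sided, H₁ less) = 0.99381
At α=0.01: p ≥ α → fail to reject H₀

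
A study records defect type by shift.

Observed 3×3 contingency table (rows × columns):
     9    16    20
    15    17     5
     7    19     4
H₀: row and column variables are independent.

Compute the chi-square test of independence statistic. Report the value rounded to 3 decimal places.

test statistic = 16.368

Row totals [45, 37, 30], col totals [31, 52, 29], n=112
χ² = (9−12.46)²/12.46 + (16−20.89)²/20.89 + (20−11.65)²/11.65 + (15−10.24)²/10.24 + (17−17.18)²/17.18 + (5−9.58)²/9.58 + (7−8.30)²/8.30 + (19−13.93)²/13.93 + (4−7.77)²/7.77 = 16.3677
df = 4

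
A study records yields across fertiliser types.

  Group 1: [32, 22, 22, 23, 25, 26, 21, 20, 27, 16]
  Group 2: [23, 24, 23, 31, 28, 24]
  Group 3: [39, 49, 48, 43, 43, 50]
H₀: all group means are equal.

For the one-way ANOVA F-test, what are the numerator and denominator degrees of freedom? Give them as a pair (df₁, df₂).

degrees of freedom = [2, 19]

k = 3 groups, N = 22 total
df = (k−1, N−k) = (3−1, 22−3) = (2, 19)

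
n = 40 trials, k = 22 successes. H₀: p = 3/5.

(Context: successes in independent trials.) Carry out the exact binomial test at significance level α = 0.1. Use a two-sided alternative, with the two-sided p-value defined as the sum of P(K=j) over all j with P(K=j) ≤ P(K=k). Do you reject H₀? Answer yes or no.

Exact binomial: n=40, k=22, p₀=3/5=0.6000
P(X=j) = C(n,j)·p₀^j·(1−p₀)^(n−j); p = Σ P(X=j) over j with P(X=j) ≤ P(X=22)
p-value (two-sided) = 0.52264
At α=0.1: p ≥ α → fail to reject H₀

reject H₀: no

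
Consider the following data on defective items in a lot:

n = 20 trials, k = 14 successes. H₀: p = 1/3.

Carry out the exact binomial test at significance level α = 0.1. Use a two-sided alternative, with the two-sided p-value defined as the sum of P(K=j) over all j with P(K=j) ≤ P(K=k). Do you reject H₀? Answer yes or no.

Exact binomial: n=20, k=14, p₀=1/3=0.3333
P(X=j) = C(n,j)·p₀^j·(1−p₀)^(n−j); p = Σ P(X=j) over j with P(X=j) ≤ P(X=14)
p-value (two-sided) = 0.00118
At α=0.1: p < α → reject H₀

reject H₀: yes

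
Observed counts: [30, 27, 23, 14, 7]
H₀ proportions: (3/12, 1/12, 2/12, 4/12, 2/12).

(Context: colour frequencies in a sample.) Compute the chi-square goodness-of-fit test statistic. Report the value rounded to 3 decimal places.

n = 101; E_i = n·p_i = [25.25, 8.42, 16.83, 33.67, 16.83]
χ² = (30−25.25)²/25.25 + (27−8.42)²/8.42 + (23−16.83)²/16.83 + (14−33.67)²/33.67 + (7−16.83)²/16.83 = 61.4158
df = 4

test statistic = 61.416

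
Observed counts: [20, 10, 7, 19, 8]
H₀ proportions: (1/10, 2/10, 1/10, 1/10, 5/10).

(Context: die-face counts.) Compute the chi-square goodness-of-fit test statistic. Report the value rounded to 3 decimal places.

n = 64; E_i = n·p_i = [6.40, 12.80, 6.40, 6.40, 32.00]
χ² = (20−6.40)²/6.40 + (10−12.80)²/12.80 + (7−6.40)²/6.40 + (19−6.40)²/6.40 + (8−32.00)²/32.00 = 72.3750
df = 4

test statistic = 72.375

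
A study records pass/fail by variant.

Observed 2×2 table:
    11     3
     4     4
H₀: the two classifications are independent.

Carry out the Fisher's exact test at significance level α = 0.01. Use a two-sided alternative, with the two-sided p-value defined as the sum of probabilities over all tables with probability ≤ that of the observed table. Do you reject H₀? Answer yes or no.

reject H₀: no

Margins: r₁=14, r₂=8, c₁=15, c₂=7, n=22
p_obs = C(14,11)·C(8,4)/C(22,15); sum pmf over tables with pmf ≤ p_obs
p-value (two-sided) = 0.34262
At α=0.01: p ≥ α → fail to reject H₀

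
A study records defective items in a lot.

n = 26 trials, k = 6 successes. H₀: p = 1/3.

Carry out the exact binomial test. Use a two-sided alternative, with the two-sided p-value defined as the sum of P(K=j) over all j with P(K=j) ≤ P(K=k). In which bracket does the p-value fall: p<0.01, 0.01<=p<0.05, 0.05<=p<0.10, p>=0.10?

Exact binomial: n=26, k=6, p₀=1/3=0.3333
P(X=j) = C(n,j)·p₀^j·(1−p₀)^(n−j); p = Σ P(X=j) over j with P(X=j) ≤ P(X=6)
p-value (two-sided) = 0.30553
→ bracket: p>=0.10

p-value bracket: p>=0.10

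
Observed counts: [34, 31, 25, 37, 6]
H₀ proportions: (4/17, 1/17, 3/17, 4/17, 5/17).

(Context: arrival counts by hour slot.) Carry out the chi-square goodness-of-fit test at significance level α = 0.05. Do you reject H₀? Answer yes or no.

n = 133; E_i = n·p_i = [31.29, 7.82, 23.47, 31.29, 39.12]
χ² = (34−31.29)²/31.29 + (31−7.82)²/7.82 + (25−23.47)²/23.47 + (37−31.29)²/31.29 + (6−39.12)²/39.12 = 98.0701
df = 4
p-value (upper-tail) = 0.00000
At α=0.05: p < α → reject H₀

reject H₀: yes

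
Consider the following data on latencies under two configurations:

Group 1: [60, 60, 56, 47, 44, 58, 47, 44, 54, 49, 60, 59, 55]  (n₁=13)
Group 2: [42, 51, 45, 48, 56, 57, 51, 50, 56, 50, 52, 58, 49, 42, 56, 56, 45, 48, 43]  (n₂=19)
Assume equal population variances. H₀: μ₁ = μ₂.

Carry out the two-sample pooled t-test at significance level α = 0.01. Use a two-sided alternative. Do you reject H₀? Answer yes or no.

x̄₁=53.308, s₁=6.263, n₁=13
x̄₂=50.263, s₂=5.258, n₂=19
s_p² = [12·6.263² + 18·5.258²]/30 = 32.2818
SE = √(s_p²·(1/13+1/19)) = 2.0451
t = (53.308−50.263)/2.0451 = 1.4887
df = 30
p-value (two-sided) = 0.14700
At α=0.01: p ≥ α → fail to reject H₀

reject H₀: no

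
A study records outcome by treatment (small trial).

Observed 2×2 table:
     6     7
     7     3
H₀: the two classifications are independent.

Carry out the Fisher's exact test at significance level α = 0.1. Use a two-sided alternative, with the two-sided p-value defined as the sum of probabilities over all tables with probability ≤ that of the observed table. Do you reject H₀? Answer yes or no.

reject H₀: no

Margins: r₁=13, r₂=10, c₁=13, c₂=10, n=23
p_obs = C(13,6)·C(10,7)/C(23,13); sum pmf over tables with pmf ≤ p_obs
p-value (two-sided) = 0.40153
At α=0.1: p ≥ α → fail to reject H₀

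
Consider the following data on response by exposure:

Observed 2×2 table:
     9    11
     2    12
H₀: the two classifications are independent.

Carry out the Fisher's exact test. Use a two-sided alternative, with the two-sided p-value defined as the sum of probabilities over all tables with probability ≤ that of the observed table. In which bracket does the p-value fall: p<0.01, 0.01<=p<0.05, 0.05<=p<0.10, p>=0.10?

Margins: r₁=20, r₂=14, c₁=11, c₂=23, n=34
p_obs = C(20,9)·C(14,2)/C(34,11); sum pmf over tables with pmf ≤ p_obs
p-value (two-sided) = 0.07642
→ bracket: 0.05<=p<0.10

p-value bracket: 0.05<=p<0.10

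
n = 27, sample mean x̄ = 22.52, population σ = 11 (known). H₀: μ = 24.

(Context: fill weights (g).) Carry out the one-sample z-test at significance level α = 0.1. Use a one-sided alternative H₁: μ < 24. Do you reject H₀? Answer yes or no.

reject H₀: no

SE = σ/√n = 11/√27 = 2.1170
z = (x̄−μ₀)/SE = (22.52−24)/2.1170 = -0.6991
p-value (one-sided, H₁ less) = 0.24224
At α=0.1: p ≥ α → fail to reject H₀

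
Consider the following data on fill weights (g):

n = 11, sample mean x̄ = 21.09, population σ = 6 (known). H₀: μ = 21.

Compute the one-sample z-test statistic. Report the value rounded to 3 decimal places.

SE = σ/√n = 6/√11 = 1.8091
z = (x̄−μ₀)/SE = (21.09−21)/1.8091 = 0.0497

test statistic = 0.050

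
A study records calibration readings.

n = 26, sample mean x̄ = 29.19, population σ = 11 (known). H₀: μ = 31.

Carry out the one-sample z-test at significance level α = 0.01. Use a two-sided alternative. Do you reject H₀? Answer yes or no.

reject H₀: no

SE = σ/√n = 11/√26 = 2.1573
z = (x̄−μ₀)/SE = (29.19−31)/2.1573 = -0.8390
p-value (two-sided) = 0.40146
At α=0.01: p ≥ α → fail to reject H₀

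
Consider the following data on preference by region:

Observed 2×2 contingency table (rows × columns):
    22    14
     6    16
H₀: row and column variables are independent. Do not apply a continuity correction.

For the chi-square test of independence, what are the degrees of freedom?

degrees of freedom = 1

df = (r−1)(c−1) = (2−1)·(2−1) = 1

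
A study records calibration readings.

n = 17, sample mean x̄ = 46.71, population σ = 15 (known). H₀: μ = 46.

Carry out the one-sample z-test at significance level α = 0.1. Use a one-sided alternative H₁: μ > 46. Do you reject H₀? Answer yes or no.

SE = σ/√n = 15/√17 = 3.6380
z = (x̄−μ₀)/SE = (46.71−46)/3.6380 = 0.1952
p-value (one-sided, H₁ greater) = 0.42263
At α=0.1: p ≥ α → fail to reject H₀

reject H₀: no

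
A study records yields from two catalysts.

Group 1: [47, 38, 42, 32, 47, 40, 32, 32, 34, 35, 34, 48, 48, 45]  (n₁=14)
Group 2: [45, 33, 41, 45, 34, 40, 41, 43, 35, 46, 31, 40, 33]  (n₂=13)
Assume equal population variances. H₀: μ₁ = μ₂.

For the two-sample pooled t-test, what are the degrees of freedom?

degrees of freedom = 25

df = n₁ + n₂ − 2 = 14 + 13 − 2 = 25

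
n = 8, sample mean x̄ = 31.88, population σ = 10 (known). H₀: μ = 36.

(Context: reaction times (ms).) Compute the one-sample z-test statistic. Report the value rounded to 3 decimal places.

test statistic = -1.165

SE = σ/√n = 10/√8 = 3.5355
z = (x̄−μ₀)/SE = (31.88−36)/3.5355 = -1.1653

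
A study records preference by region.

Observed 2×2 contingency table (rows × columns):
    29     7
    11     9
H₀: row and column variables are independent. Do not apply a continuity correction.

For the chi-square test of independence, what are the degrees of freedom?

degrees of freedom = 1

df = (r−1)(c−1) = (2−1)·(2−1) = 1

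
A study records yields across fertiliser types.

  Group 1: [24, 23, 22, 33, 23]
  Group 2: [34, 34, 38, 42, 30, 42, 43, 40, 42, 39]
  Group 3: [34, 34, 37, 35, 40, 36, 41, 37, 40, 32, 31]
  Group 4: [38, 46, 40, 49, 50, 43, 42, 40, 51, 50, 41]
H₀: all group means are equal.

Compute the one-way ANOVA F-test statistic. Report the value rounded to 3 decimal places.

test statistic = 25.181

Group means [25.00, 38.40, 36.09, 44.55], grand mean 37.730
SSB = Σnᵢ(x̄ᵢ−x̄)² = 1355.261; SSW = ΣΣ(x−x̄ᵢ)² = 592.036
MSB = 1355.261/3 = 451.7536; MSW = 592.036/33 = 17.9405
F = MSB/MSW = 25.1807
df = (3, 33)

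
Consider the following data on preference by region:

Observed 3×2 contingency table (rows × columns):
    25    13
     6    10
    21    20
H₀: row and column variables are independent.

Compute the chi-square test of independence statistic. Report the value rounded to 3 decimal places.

test statistic = 3.997

Row totals [38, 16, 41], col totals [52, 43], n=95
χ² = (25−20.80)²/20.80 + (13−17.20)²/17.20 + (6−8.76)²/8.76 + (10−7.24)²/7.24 + (21−22.44)²/22.44 + (20−18.56)²/18.56 = 3.9971
df = 2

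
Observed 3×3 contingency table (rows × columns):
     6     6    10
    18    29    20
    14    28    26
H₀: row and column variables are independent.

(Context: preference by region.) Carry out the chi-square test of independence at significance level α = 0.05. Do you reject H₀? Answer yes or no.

Row totals [22, 67, 68], col totals [38, 63, 56], n=157
χ² = (6−5.32)²/5.32 + (6−8.83)²/8.83 + (10−7.85)²/7.85 + (18−16.22)²/16.22 + (29−26.89)²/26.89 + (20−23.90)²/23.90 + (14−16.46)²/16.46 + (28−27.29)²/27.29 + (26−24.25)²/24.25 = 3.0920
df = 4
p-value (upper-tail) = 0.54255
At α=0.05: p ≥ α → fail to reject H₀

reject H₀: no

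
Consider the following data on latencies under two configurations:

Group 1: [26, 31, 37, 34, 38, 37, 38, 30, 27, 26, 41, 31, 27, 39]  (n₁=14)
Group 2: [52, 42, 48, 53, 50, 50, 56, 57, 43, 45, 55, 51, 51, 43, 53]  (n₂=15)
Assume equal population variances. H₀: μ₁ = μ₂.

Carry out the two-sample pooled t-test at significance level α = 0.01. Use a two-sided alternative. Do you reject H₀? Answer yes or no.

x̄₁=33.000, s₁=5.335, n₁=14
x̄₂=49.933, s₂=4.818, n₂=15
s_p² = [13·5.335² + 14·4.818²]/27 = 25.7383
SE = √(s_p²·(1/14+1/15)) = 1.8853
t = (33.000−49.933)/1.8853 = -8.9818
df = 27
p-value (two-sided) = 0.00000
At α=0.01: p < α → reject H₀

reject H₀: yes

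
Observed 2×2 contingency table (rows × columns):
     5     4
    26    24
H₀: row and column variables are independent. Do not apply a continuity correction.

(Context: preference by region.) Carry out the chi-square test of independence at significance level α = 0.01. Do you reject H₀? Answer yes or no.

Row totals [9, 50], col totals [31, 28], n=59
χ² = (5−4.73)²/4.73 + (4−4.27)²/4.27 + (26−26.27)²/26.27 + (24−23.73)²/23.73 = 0.0387
df = 1
p-value (upper-tail) = 0.84411
At α=0.01: p ≥ α → fail to reject H₀

reject H₀: no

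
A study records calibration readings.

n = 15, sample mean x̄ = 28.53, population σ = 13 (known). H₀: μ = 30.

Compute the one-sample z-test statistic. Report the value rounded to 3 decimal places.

SE = σ/√n = 13/√15 = 3.3566
z = (x̄−μ₀)/SE = (28.53−30)/3.3566 = -0.4379

test statistic = -0.438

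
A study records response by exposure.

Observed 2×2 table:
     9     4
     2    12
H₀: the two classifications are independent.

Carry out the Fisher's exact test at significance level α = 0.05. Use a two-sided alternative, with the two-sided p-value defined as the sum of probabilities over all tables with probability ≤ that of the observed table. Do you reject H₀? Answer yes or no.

reject H₀: yes

Margins: r₁=13, r₂=14, c₁=11, c₂=16, n=27
p_obs = C(13,9)·C(14,2)/C(27,11); sum pmf over tables with pmf ≤ p_obs
p-value (two-sided) = 0.00633
At α=0.05: p < α → reject H₀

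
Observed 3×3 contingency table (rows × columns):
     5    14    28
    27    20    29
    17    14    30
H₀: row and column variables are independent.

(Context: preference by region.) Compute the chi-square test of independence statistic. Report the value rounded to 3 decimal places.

test statistic = 10.172

Row totals [47, 76, 61], col totals [49, 48, 87], n=184
χ² = (5−12.52)²/12.52 + (14−12.26)²/12.26 + (28−22.22)²/22.22 + (27−20.24)²/20.24 + (20−19.83)²/19.83 + (29−35.93)²/35.93 + (17−16.24)²/16.24 + (14−15.91)²/15.91 + (30−28.84)²/28.84 = 10.1721
df = 4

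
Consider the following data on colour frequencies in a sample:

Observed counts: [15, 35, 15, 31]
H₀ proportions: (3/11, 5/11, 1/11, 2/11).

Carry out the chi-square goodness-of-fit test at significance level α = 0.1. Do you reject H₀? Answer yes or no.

n = 96; E_i = n·p_i = [26.18, 43.64, 8.73, 17.45]
χ² = (15−26.18)²/26.18 + (35−43.64)²/43.64 + (15−8.73)²/8.73 + (31−17.45)²/17.45 = 21.5052
df = 3
p-value (upper-tail) = 0.00008
At α=0.1: p < α → reject H₀

reject H₀: yes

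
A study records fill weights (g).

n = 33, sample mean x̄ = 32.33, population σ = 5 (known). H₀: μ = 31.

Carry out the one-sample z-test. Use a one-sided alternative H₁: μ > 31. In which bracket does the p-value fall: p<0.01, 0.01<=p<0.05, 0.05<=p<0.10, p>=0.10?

p-value bracket: 0.05<=p<0.10

SE = σ/√n = 5/√33 = 0.8704
z = (x̄−μ₀)/SE = (32.33−31)/0.8704 = 1.5281
p-value (one-sided, H₁ greater) = 0.06325
→ bracket: 0.05<=p<0.10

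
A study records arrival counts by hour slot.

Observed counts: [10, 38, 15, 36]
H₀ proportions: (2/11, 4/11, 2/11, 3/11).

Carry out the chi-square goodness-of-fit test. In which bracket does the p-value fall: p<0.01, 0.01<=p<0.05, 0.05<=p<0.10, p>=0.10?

p-value bracket: 0.05<=p<0.10

n = 99; E_i = n·p_i = [18.00, 36.00, 18.00, 27.00]
χ² = (10−18.00)²/18.00 + (38−36.00)²/36.00 + (15−18.00)²/18.00 + (36−27.00)²/27.00 = 7.1667
df = 3
p-value (upper-tail) = 0.06677
→ bracket: 0.05<=p<0.10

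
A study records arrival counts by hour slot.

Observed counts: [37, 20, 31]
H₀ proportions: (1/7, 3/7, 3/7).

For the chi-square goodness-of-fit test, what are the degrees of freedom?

df = k − 1 = 3 − 1 = 2

degrees of freedom = 2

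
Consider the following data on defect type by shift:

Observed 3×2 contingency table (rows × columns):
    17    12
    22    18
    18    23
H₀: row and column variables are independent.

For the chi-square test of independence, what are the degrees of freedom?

df = (r−1)(c−1) = (3−1)·(2−1) = 2

degrees of freedom = 2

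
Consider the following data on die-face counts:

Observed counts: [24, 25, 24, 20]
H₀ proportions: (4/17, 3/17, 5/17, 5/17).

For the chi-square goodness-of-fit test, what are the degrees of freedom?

degrees of freedom = 3

df = k − 1 = 4 − 1 = 3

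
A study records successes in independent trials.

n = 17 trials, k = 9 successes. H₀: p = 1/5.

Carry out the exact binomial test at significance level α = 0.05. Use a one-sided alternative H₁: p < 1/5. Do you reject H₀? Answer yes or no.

Exact binomial: n=17, k=9, p₀=1/5=0.2000
P(X≤9) from Σ C(n,i)·p₀^i·(1−p₀)^(n−i)
p-value (one-sided, H₁ less) = 0.99951
At α=0.05: p ≥ α → fail to reject H₀

reject H₀: no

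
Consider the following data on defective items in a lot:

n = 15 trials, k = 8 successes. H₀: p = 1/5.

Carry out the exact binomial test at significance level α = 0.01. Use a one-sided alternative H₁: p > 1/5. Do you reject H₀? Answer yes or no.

reject H₀: yes

Exact binomial: n=15, k=8, p₀=1/5=0.2000
P(X≥8) from Σ C(n,i)·p₀^i·(1−p₀)^(n−i)
p-value (one-sided, H₁ greater) = 0.00424
At α=0.01: p < α → reject H₀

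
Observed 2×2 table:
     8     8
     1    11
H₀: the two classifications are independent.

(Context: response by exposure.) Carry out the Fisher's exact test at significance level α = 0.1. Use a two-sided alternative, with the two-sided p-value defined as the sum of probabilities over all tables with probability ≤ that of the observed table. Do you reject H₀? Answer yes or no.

reject H₀: yes

Margins: r₁=16, r₂=12, c₁=9, c₂=19, n=28
p_obs = C(16,8)·C(12,1)/C(28,9); sum pmf over tables with pmf ≤ p_obs
p-value (two-sided) = 0.03896
At α=0.1: p < α → reject H₀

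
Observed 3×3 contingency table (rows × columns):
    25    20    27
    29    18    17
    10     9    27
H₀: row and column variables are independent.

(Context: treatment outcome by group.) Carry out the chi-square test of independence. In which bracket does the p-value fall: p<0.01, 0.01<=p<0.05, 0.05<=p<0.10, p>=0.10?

Row totals [72, 64, 46], col totals [64, 47, 71], n=182
χ² = (25−25.32)²/25.32 + (20−18.59)²/18.59 + (27−28.09)²/28.09 + (29−22.51)²/22.51 + (18−16.53)²/16.53 + (17−24.97)²/24.97 + (10−16.18)²/16.18 + (9−11.88)²/11.88 + (27−17.95)²/17.95 = 12.3250
df = 4
p-value (upper-tail) = 0.01509
→ bracket: 0.01<=p<0.05

p-value bracket: 0.01<=p<0.05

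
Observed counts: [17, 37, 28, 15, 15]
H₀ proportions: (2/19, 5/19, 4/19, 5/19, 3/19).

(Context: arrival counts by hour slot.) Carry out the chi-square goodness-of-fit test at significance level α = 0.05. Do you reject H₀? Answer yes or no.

n = 112; E_i = n·p_i = [11.79, 29.47, 23.58, 29.47, 17.68]
χ² = (17−11.79)²/11.79 + (37−29.47)²/29.47 + (28−23.58)²/23.58 + (15−29.47)²/29.47 + (15−17.68)²/17.68 = 12.5687
df = 4
p-value (upper-tail) = 0.01359
At α=0.05: p < α → reject H₀

reject H₀: yes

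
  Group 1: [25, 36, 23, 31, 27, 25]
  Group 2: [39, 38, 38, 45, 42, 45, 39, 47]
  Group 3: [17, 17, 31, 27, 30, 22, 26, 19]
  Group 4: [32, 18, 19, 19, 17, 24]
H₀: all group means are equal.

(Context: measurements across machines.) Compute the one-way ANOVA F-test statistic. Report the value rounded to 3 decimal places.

test statistic = 24.921

Group means [27.83, 41.62, 23.62, 21.50], grand mean 29.214
SSB = Σnᵢ(x̄ᵢ−x̄)² = 1850.631; SSW = ΣΣ(x−x̄ᵢ)² = 594.083
MSB = 1850.631/3 = 616.8770; MSW = 594.083/24 = 24.7535
F = MSB/MSW = 24.9208
df = (3, 24)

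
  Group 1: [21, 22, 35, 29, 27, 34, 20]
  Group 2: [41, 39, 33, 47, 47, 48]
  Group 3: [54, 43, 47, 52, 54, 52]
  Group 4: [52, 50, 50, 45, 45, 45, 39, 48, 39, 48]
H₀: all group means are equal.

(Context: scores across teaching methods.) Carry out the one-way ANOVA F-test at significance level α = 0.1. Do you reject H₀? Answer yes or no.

Group means [26.86, 42.50, 50.33, 46.10], grand mean 41.586
SSB = Σnᵢ(x̄ᵢ−x̄)² = 2186.444; SSW = ΣΣ(x−x̄ᵢ)² = 676.590
MSB = 2186.444/3 = 728.8147; MSW = 676.590/25 = 27.0636
F = MSB/MSW = 26.9297
df = (3, 25)
p-value (upper-tail) = 0.00000
At α=0.1: p < α → reject H₀

reject H₀: yes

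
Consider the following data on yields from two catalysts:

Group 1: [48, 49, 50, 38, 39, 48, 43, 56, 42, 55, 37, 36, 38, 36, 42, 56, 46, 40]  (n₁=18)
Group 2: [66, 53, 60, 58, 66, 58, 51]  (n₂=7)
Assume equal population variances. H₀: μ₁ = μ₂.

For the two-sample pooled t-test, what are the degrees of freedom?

degrees of freedom = 23

df = n₁ + n₂ − 2 = 18 + 7 − 2 = 23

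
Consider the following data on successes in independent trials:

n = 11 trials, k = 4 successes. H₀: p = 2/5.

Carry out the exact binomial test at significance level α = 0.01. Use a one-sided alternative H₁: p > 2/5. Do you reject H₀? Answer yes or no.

reject H₀: no

Exact binomial: n=11, k=4, p₀=2/5=0.4000
P(X≥4) from Σ C(n,i)·p₀^i·(1−p₀)^(n−i)
p-value (one-sided, H₁ greater) = 0.70372
At α=0.01: p ≥ α → fail to reject H₀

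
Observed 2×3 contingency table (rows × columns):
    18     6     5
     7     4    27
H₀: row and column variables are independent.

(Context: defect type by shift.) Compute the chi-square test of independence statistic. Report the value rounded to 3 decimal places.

Row totals [29, 38], col totals [25, 10, 32], n=67
χ² = (18−10.82)²/10.82 + (6−4.33)²/4.33 + (5−13.85)²/13.85 + (7−14.18)²/14.18 + (4−5.67)²/5.67 + (27−18.15)²/18.15 = 19.5081
df = 2

test statistic = 19.508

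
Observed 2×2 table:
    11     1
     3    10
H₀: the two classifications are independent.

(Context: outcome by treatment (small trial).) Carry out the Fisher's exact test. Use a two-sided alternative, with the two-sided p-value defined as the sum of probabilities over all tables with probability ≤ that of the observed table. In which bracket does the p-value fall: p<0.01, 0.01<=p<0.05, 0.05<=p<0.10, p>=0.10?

p-value bracket: p<0.01

Margins: r₁=12, r₂=13, c₁=14, c₂=11, n=25
p_obs = C(12,11)·C(13,3)/C(25,14); sum pmf over tables with pmf ≤ p_obs
p-value (two-sided) = 0.00098
→ bracket: p<0.01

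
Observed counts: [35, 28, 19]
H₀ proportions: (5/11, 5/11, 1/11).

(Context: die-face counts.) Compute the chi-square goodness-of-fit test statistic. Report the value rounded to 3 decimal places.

test statistic = 20.327

n = 82; E_i = n·p_i = [37.27, 37.27, 7.45]
χ² = (35−37.27)²/37.27 + (28−37.27)²/37.27 + (19−7.45)²/7.45 = 20.3268
df = 2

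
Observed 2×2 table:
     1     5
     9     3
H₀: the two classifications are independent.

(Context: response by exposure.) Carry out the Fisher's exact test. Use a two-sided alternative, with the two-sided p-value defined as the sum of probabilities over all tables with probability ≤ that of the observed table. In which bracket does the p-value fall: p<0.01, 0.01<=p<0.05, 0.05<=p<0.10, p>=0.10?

Margins: r₁=6, r₂=12, c₁=10, c₂=8, n=18
p_obs = C(6,1)·C(12,9)/C(18,10); sum pmf over tables with pmf ≤ p_obs
p-value (two-sided) = 0.04299
→ bracket: 0.01<=p<0.05

p-value bracket: 0.01<=p<0.05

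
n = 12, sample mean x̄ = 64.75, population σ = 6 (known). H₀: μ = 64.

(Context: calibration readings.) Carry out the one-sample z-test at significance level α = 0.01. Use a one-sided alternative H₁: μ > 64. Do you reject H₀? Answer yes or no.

SE = σ/√n = 6/√12 = 1.7321
z = (x̄−μ₀)/SE = (64.75−64)/1.7321 = 0.4330
p-value (one-sided, H₁ greater) = 0.33250
At α=0.01: p ≥ α → fail to reject H₀

reject H₀: no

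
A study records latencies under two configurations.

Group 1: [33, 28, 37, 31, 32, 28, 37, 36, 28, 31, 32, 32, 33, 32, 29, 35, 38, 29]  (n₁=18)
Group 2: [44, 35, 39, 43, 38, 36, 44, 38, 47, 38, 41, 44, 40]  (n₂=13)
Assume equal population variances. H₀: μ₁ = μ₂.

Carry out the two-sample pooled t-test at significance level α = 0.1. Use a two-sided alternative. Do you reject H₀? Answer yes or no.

reject H₀: yes

x̄₁=32.278, s₁=3.250, n₁=18
x̄₂=40.538, s₂=3.620, n₂=13
s_p² = [17·3.250² + 12·3.620²]/29 = 11.6152
SE = √(s_p²·(1/18+1/13)) = 1.2405
t = (32.278−40.538)/1.2405 = -6.6593
df = 29
p-value (two-sided) = 0.00000
At α=0.1: p < α → reject H₀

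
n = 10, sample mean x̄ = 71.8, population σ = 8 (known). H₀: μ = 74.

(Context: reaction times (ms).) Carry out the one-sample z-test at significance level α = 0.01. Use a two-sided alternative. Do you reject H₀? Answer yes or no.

SE = σ/√n = 8/√10 = 2.5298
z = (x̄−μ₀)/SE = (71.8−74)/2.5298 = -0.8696
p-value (two-sided) = 0.38450
At α=0.01: p ≥ α → fail to reject H₀

reject H₀: no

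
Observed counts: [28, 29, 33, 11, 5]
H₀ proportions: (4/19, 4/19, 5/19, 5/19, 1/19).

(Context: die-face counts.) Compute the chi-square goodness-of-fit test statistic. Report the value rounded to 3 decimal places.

n = 106; E_i = n·p_i = [22.32, 22.32, 27.89, 27.89, 5.58]
χ² = (28−22.32)²/22.32 + (29−22.32)²/22.32 + (33−27.89)²/27.89 + (11−27.89)²/27.89 + (5−5.58)²/5.58 = 14.6769
df = 4

test statistic = 14.677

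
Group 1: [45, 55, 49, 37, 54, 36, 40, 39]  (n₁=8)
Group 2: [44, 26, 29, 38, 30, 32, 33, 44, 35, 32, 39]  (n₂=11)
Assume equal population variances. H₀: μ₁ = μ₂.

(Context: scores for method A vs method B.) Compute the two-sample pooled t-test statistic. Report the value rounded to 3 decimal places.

x̄₁=44.375, s₁=7.558, n₁=8
x̄₂=34.727, s₂=5.918, n₂=11
s_p² = [7·7.558² + 10·5.918²]/17 = 44.1210
SE = √(s_p²·(1/8+1/11)) = 3.0864
t = (44.375−34.727)/3.0864 = 3.1258
df = 17

test statistic = 3.126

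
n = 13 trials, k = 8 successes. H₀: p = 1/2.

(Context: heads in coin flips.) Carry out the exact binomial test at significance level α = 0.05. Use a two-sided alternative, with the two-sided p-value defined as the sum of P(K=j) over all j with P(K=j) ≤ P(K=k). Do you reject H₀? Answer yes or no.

reject H₀: no

Exact binomial: n=13, k=8, p₀=1/2=0.5000
P(X=j) = C(n,j)·p₀^j·(1−p₀)^(n−j); p = Σ P(X=j) over j with P(X=j) ≤ P(X=8)
p-value (two-sided) = 0.58105
At α=0.05: p ≥ α → fail to reject H₀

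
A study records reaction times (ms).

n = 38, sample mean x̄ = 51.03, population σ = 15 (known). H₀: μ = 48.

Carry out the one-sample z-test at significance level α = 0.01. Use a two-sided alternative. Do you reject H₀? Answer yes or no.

reject H₀: no

SE = σ/√n = 15/√38 = 2.4333
z = (x̄−μ₀)/SE = (51.03−48)/2.4333 = 1.2452
p-value (two-sided) = 0.21305
At α=0.01: p ≥ α → fail to reject H₀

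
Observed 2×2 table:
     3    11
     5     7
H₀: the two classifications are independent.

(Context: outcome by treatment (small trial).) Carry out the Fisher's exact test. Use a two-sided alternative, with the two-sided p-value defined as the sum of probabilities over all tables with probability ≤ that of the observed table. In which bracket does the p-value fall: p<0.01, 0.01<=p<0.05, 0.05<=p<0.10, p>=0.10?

Margins: r₁=14, r₂=12, c₁=8, c₂=18, n=26
p_obs = C(14,3)·C(12,5)/C(26,8); sum pmf over tables with pmf ≤ p_obs
p-value (two-sided) = 0.40092
→ bracket: p>=0.10

p-value bracket: p>=0.10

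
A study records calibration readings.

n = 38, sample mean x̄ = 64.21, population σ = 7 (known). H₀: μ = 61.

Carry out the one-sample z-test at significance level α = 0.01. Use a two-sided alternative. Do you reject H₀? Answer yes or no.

SE = σ/√n = 7/√38 = 1.1355
z = (x̄−μ₀)/SE = (64.21−61)/1.1355 = 2.8268
p-value (two-sided) = 0.00470
At α=0.01: p < α → reject H₀

reject H₀: yes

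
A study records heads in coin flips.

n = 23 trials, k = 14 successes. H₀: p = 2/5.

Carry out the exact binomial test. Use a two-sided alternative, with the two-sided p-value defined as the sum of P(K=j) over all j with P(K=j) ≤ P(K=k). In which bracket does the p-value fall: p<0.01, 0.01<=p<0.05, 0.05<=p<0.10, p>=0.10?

Exact binomial: n=23, k=14, p₀=2/5=0.4000
P(X=j) = C(n,j)·p₀^j·(1−p₀)^(n−j); p = Σ P(X=j) over j with P(X=j) ≤ P(X=14)
p-value (two-sided) = 0.05390
→ bracket: 0.05<=p<0.10

p-value bracket: 0.05<=p<0.10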